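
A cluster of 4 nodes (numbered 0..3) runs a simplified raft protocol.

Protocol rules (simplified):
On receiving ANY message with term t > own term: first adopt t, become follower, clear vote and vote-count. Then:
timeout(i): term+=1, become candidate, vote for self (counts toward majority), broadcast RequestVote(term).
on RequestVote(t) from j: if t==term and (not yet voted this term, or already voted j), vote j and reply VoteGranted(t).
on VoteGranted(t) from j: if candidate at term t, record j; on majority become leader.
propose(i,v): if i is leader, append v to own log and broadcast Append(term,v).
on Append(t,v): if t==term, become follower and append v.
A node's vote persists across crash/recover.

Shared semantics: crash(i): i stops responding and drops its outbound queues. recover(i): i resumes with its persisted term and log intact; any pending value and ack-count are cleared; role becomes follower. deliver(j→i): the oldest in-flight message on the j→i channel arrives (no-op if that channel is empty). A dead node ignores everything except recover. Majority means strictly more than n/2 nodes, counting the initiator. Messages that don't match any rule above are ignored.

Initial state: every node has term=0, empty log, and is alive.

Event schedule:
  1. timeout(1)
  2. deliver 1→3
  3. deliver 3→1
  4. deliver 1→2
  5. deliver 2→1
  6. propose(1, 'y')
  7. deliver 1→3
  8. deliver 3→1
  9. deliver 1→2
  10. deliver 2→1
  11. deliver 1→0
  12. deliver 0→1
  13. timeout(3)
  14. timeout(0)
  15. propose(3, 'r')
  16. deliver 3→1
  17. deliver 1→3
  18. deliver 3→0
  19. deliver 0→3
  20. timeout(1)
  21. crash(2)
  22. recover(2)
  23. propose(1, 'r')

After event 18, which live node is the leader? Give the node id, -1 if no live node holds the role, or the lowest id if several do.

-1

[1] timeout(1) → N1(cand t1 [-])
[2] deliver 1→3 → N3(foll t1 [-])
[3] deliver 3→1 → ∅
[4] deliver 1→2 → N2(foll t1 [-])
[5] deliver 2→1 → N1(lead t1 [-])
[6] propose(1,'y') → N1(lead t1 [y])
[7] deliver 1→3 → N3(foll t1 [y])
[8] deliver 3→1 → ∅
[9] deliver 1→2 → N2(foll t1 [y])
[10] deliver 2→1 → ∅
[11] deliver 1→0 → N0(foll t1 [-])
[12] deliver 0→1 → ∅
[13] timeout(3) → N3(cand t2 [y])
[14] timeout(0) → N0(cand t2 [-])
[15] propose(3,'r') → ∅
[16] deliver 3→1 → N1(foll t2 [y])
[17] deliver 1→3 → ∅
[18] deliver 3→0 → ∅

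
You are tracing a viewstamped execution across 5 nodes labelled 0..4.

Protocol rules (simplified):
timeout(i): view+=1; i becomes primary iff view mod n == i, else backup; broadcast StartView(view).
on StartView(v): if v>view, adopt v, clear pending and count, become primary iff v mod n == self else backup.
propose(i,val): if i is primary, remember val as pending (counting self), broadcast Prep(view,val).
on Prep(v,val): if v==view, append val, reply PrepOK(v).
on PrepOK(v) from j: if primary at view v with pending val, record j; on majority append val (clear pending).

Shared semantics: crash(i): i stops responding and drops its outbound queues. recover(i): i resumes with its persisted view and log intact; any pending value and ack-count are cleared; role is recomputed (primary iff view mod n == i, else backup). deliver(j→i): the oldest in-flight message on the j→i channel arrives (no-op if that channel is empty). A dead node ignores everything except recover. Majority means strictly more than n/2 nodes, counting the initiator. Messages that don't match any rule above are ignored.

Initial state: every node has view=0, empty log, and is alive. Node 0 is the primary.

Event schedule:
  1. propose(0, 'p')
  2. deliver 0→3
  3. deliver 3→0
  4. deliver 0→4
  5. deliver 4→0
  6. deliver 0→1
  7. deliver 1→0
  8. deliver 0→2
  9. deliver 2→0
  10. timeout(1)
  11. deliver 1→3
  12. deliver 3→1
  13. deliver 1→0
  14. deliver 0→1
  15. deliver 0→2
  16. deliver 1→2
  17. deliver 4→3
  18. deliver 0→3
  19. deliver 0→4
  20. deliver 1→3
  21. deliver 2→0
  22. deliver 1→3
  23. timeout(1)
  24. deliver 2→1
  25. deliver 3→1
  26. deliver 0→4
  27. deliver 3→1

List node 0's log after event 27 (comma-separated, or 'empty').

p

after 1 — propose(0,'p'): ·
after 2 — deliver 0→3: n3:back/v0/[p]
after 3 — deliver 3→0: ·
after 4 — deliver 0→4: n4:back/v0/[p]
after 5 — deliver 4→0: n0:prim/v0/[p]
after 6 — deliver 0→1: n1:back/v0/[p]
after 7 — deliver 1→0: ·
after 8 — deliver 0→2: n2:back/v0/[p]
after 9 — deliver 2→0: ·
after 10 — timeout(1): n1:prim/v1/[p]
after 11 — deliver 1→3: n3:back/v1/[p]
after 12 — deliver 3→1: ·
after 13 — deliver 1→0: n0:back/v1/[p]
after 14 — deliver 0→1: ·
after 15 — deliver 0→2: ·
after 16 — deliver 1→2: n2:back/v1/[p]
after 17 — deliver 4→3: ·
after 18 — deliver 0→3: ·
after 19 — deliver 0→4: ·
after 20 — deliver 1→3: ·
after 21 — deliver 2→0: ·
after 22 — deliver 1→3: ·
after 23 — timeout(1): n1:back/v2/[p]
after 24 — deliver 2→1: ·
after 25 — deliver 3→1: ·
after 26 — deliver 0→4: ·
after 27 — deliver 3→1: ·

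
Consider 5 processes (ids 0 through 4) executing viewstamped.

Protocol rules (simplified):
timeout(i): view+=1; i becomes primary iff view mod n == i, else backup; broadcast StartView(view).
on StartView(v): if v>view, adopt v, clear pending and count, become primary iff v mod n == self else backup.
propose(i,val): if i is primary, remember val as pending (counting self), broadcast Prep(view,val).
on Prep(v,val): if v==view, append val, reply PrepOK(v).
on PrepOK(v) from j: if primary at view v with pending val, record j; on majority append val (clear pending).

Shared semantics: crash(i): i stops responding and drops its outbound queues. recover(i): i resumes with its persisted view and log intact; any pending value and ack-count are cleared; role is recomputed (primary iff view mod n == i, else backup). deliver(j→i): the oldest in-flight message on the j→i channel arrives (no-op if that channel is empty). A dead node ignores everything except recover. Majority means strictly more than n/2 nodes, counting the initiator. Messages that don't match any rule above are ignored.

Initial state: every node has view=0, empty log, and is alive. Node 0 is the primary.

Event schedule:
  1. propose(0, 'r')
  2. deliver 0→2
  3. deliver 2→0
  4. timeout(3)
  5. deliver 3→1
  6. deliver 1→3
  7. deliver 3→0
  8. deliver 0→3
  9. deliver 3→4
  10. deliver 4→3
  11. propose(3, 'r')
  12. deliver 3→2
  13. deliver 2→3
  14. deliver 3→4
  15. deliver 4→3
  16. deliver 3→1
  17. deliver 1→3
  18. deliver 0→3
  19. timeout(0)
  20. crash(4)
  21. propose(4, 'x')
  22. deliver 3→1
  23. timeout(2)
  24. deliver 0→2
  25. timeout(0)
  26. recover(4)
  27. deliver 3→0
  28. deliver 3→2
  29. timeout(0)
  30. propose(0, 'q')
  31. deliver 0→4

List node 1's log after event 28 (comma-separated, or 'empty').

1. propose(0,'r'):  nop
2. deliver 0→2:  <2:back v0 r>
3. deliver 2→0:  nop
4. timeout(3):  <3:back v1 ->
5. deliver 3→1:  <1:prim v1 ->
6. deliver 1→3:  nop
7. deliver 3→0:  <0:back v1 ->
8. deliver 0→3:  nop
9. deliver 3→4:  <4:back v1 ->
10. deliver 4→3:  nop
11. propose(3,'r'):  nop
12. deliver 3→2:  <2:back v1 r>
13. deliver 2→3:  nop
14. deliver 3→4:  nop
15. deliver 4→3:  nop
16. deliver 3→1:  nop
17. deliver 1→3:  nop
18. deliver 0→3:  nop
19. timeout(0):  <0:back v2 ->
20. crash(4):  <4:✗back v1 ->
21. propose(4,'x'):  nop
22. deliver 3→1:  nop
23. timeout(2):  <2:prim v2 r>
24. deliver 0→2:  nop
25. timeout(0):  <0:back v3 ->
26. recover(4):  <4:back v1 ->
27. deliver 3→0:  nop
28. deliver 3→2:  nop

empty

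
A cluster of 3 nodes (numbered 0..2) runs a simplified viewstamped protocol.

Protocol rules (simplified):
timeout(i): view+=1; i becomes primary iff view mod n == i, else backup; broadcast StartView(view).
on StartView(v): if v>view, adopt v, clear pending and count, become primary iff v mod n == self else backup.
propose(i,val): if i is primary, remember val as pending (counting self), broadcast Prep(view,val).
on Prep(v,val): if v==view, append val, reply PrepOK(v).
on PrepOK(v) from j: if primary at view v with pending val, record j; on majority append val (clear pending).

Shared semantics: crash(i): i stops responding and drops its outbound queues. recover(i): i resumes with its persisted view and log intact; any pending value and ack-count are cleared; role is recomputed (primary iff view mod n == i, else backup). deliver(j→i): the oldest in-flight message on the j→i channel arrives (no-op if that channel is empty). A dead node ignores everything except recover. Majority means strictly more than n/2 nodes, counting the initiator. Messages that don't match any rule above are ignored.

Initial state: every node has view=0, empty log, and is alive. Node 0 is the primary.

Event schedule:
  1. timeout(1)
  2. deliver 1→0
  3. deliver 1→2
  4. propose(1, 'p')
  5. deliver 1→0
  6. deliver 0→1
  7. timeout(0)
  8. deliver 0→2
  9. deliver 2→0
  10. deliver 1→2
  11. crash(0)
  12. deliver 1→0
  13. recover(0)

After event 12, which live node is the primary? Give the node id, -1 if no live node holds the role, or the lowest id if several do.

e1 timeout(1): 1[prim,v=1,-]
e2 deliver 1→0: 0[back,v=1,-]
e3 deliver 1→2: 2[back,v=1,-]
e4 propose(1,'p'): ·
e5 deliver 1→0: 0[back,v=1,p]
e6 deliver 0→1: 1[prim,v=1,p]
e7 timeout(0): 0[back,v=2,p]
e8 deliver 0→2: 2[prim,v=2,-]
e9 deliver 2→0: ·
e10 deliver 1→2: ·
e11 crash(0): 0[✗back,v=2,p]
e12 deliver 1→0: ·

1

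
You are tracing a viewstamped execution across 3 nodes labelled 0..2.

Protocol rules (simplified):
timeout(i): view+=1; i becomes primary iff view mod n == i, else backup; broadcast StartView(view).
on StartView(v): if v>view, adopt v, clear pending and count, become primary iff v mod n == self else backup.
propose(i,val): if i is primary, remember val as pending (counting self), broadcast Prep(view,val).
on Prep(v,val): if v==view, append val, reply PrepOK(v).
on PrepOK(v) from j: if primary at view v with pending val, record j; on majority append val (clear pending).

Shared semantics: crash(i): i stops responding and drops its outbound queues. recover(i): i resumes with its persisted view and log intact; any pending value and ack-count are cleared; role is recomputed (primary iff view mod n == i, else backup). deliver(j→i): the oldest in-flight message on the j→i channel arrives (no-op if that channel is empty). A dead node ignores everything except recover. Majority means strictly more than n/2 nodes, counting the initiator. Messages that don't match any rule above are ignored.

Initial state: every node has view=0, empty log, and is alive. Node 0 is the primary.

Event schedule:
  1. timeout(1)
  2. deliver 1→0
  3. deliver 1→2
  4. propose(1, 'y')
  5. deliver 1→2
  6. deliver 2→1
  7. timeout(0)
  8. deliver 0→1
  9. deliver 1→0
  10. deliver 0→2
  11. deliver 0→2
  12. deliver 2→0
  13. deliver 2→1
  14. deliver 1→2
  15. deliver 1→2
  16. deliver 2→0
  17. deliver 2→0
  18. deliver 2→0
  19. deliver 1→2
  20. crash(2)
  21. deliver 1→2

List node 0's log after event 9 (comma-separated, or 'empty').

empty

[1] timeout(1) → N1(prim v1 [-])
[2] deliver 1→0 → N0(back v1 [-])
[3] deliver 1→2 → N2(back v1 [-])
[4] propose(1,'y') → ∅
[5] deliver 1→2 → N2(back v1 [y])
[6] deliver 2→1 → N1(prim v1 [y])
[7] timeout(0) → N0(back v2 [-])
[8] deliver 0→1 → N1(back v2 [y])
[9] deliver 1→0 → ∅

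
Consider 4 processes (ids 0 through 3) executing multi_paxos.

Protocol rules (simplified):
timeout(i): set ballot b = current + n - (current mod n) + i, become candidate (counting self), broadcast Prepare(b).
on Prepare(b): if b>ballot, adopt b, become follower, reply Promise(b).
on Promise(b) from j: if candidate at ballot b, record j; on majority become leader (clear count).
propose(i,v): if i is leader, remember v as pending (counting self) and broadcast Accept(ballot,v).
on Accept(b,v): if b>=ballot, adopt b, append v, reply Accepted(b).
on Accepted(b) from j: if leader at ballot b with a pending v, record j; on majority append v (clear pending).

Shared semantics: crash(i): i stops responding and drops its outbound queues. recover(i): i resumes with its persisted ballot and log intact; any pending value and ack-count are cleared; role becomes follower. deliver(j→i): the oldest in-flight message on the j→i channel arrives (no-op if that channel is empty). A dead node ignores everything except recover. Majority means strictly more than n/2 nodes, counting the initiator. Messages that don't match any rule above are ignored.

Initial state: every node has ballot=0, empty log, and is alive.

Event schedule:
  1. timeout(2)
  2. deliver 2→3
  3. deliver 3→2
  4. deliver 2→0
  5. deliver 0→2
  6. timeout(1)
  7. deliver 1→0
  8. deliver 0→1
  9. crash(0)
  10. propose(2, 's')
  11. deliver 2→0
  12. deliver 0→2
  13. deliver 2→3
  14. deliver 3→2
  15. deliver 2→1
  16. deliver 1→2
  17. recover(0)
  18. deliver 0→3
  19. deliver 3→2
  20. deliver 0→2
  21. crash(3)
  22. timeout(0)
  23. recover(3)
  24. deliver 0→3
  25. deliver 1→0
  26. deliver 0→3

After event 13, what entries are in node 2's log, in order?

after 1 — timeout(2): n2:cand/b6/[-]
after 2 — deliver 2→3: n3:foll/b6/[-]
after 3 — deliver 3→2: ·
after 4 — deliver 2→0: n0:foll/b6/[-]
after 5 — deliver 0→2: n2:lead/b6/[-]
after 6 — timeout(1): n1:cand/b5/[-]
after 7 — deliver 1→0: ·
after 8 — deliver 0→1: ·
after 9 — crash(0): n0:✗foll/b6/[-]
after 10 — propose(2,'s'): ·
after 11 — deliver 2→0: ·
after 12 — deliver 0→2: ·
after 13 — deliver 2→3: n3:foll/b6/[s]

empty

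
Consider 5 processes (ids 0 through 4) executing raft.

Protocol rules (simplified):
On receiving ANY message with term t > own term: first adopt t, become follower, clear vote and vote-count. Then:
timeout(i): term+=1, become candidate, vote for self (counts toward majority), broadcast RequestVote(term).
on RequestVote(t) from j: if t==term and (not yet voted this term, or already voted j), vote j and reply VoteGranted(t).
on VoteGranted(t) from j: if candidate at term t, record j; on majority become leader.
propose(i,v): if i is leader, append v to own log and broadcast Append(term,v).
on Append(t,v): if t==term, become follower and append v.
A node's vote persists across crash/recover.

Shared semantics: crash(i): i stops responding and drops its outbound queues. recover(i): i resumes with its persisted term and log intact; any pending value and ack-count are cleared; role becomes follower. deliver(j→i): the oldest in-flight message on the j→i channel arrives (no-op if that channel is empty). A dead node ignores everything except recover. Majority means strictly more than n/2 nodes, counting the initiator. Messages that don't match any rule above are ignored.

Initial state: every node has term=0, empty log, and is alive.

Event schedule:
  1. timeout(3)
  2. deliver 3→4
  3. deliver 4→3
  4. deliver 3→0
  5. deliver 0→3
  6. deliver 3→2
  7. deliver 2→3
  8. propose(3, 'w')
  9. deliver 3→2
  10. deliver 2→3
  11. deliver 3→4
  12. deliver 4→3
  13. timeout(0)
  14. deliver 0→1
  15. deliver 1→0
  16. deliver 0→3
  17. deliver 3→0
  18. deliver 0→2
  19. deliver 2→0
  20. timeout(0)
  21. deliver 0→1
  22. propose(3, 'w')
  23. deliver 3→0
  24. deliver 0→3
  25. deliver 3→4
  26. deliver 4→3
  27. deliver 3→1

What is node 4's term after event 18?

e1 timeout(3): 3[cand,t=1,-]
e2 deliver 3→4: 4[foll,t=1,-]
e3 deliver 4→3: ·
e4 deliver 3→0: 0[foll,t=1,-]
e5 deliver 0→3: 3[lead,t=1,-]
e6 deliver 3→2: 2[foll,t=1,-]
e7 deliver 2→3: ·
e8 propose(3,'w'): 3[lead,t=1,w]
e9 deliver 3→2: 2[foll,t=1,w]
e10 deliver 2→3: ·
e11 deliver 3→4: 4[foll,t=1,w]
e12 deliver 4→3: ·
e13 timeout(0): 0[cand,t=2,-]
e14 deliver 0→1: 1[foll,t=2,-]
e15 deliver 1→0: ·
e16 deliver 0→3: 3[foll,t=2,w]
e17 deliver 3→0: ·
e18 deliver 0→2: 2[foll,t=2,w]

1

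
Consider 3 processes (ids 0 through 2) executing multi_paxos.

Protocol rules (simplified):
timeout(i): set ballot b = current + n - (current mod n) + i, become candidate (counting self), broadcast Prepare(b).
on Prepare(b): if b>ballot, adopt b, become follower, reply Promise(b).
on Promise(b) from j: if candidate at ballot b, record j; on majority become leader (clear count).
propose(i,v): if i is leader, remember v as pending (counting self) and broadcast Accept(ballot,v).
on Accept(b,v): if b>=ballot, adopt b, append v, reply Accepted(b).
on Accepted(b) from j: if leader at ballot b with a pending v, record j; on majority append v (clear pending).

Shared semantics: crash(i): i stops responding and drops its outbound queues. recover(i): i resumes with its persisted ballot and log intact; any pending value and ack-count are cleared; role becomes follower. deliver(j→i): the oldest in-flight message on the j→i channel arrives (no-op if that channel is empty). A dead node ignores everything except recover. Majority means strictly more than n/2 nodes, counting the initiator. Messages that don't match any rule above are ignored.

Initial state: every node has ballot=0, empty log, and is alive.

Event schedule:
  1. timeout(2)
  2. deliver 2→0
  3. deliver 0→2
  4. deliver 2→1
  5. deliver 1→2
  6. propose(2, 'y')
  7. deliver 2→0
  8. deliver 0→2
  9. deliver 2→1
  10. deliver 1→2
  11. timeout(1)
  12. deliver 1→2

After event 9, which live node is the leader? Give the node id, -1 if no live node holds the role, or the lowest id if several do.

step 1 timeout(2): 2={cand,b=5,log=-}
step 2 deliver 2→0: 0={foll,b=5,log=-}
step 3 deliver 0→2: 2={lead,b=5,log=-}
step 4 deliver 2→1: 1={foll,b=5,log=-}
step 5 deliver 1→2: —
step 6 propose(2,'y'): —
step 7 deliver 2→0: 0={foll,b=5,log=y}
step 8 deliver 0→2: 2={lead,b=5,log=y}
step 9 deliver 2→1: 1={foll,b=5,log=y}

2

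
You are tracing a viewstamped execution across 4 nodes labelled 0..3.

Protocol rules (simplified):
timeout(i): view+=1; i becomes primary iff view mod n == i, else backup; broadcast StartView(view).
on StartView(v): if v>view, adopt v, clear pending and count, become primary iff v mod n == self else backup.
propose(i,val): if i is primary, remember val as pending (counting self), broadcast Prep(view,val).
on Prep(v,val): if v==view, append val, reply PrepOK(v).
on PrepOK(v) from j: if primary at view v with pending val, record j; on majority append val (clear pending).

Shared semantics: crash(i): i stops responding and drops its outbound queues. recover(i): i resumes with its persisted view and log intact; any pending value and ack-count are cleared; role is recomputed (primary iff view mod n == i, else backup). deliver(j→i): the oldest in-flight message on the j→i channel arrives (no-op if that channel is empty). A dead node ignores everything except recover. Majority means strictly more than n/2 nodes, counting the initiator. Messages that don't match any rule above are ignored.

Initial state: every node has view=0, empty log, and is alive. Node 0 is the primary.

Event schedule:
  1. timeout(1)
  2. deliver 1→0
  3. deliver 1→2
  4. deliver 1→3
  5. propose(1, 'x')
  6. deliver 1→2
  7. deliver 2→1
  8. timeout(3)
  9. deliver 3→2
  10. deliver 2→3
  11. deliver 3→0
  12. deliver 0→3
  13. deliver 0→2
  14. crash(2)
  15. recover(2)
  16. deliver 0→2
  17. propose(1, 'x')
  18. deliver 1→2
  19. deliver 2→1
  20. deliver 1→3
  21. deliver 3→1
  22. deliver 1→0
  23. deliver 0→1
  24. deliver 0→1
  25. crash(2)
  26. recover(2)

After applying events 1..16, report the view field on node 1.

1

after 1 — timeout(1): n1:prim/v1/[-]
after 2 — deliver 1→0: n0:back/v1/[-]
after 3 — deliver 1→2: n2:back/v1/[-]
after 4 — deliver 1→3: n3:back/v1/[-]
after 5 — propose(1,'x'): ·
after 6 — deliver 1→2: n2:back/v1/[x]
after 7 — deliver 2→1: ·
after 8 — timeout(3): n3:back/v2/[-]
after 9 — deliver 3→2: n2:prim/v2/[x]
after 10 — deliver 2→3: ·
after 11 — deliver 3→0: n0:back/v2/[-]
after 12 — deliver 0→3: ·
after 13 — deliver 0→2: ·
after 14 — crash(2): n2:✗prim/v2/[x]
after 15 — recover(2): n2:prim/v2/[x]
after 16 — deliver 0→2: ·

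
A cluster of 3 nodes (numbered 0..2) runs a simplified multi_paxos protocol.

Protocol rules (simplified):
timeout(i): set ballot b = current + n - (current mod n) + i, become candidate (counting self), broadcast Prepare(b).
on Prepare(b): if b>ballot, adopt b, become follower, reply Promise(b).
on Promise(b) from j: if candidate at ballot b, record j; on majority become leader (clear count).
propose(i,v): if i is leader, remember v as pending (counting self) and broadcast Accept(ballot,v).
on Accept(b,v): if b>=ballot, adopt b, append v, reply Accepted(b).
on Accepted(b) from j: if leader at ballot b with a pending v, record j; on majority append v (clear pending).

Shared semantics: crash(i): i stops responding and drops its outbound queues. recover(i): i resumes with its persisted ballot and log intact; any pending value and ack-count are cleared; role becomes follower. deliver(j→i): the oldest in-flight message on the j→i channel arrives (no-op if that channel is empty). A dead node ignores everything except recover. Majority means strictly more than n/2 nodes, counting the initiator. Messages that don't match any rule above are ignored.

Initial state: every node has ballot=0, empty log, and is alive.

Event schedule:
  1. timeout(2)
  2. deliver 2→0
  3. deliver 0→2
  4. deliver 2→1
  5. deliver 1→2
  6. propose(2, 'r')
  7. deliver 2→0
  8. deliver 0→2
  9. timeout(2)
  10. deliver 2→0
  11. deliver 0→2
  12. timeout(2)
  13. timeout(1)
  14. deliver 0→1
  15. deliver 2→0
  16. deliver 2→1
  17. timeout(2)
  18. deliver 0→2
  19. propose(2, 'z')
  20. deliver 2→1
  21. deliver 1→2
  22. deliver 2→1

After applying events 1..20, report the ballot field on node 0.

e1 timeout(2): 2[cand,b=5,-]
e2 deliver 2→0: 0[foll,b=5,-]
e3 deliver 0→2: 2[lead,b=5,-]
e4 deliver 2→1: 1[foll,b=5,-]
e5 deliver 1→2: ·
e6 propose(2,'r'): ·
e7 deliver 2→0: 0[foll,b=5,r]
e8 deliver 0→2: 2[lead,b=5,r]
e9 timeout(2): 2[cand,b=8,r]
e10 deliver 2→0: 0[foll,b=8,r]
e11 deliver 0→2: 2[lead,b=8,r]
e12 timeout(2): 2[cand,b=11,r]
e13 timeout(1): 1[cand,b=7,-]
e14 deliver 0→1: ·
e15 deliver 2→0: 0[foll,b=11,r]
e16 deliver 2→1: ·
e17 timeout(2): 2[cand,b=14,r]
e18 deliver 0→2: ·
e19 propose(2,'z'): ·
e20 deliver 2→1: 1[foll,b=8,-]

11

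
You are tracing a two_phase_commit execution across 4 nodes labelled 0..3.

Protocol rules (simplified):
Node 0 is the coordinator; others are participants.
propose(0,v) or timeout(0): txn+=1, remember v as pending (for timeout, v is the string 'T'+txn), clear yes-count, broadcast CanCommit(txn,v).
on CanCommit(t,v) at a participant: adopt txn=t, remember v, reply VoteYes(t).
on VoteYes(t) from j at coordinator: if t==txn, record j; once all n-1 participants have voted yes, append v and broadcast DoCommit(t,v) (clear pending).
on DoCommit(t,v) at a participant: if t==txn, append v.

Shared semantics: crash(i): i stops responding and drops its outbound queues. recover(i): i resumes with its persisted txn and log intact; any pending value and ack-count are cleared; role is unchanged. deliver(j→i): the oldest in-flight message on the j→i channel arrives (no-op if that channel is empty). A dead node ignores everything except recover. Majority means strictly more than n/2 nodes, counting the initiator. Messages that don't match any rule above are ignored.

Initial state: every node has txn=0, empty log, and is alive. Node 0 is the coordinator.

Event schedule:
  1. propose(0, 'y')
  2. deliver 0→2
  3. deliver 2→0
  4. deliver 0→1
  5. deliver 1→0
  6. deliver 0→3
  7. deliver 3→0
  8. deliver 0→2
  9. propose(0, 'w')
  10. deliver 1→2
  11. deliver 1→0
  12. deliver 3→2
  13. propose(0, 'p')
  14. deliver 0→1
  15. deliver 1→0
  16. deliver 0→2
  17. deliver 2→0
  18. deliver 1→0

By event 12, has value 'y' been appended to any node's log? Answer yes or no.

yes

after 1 — propose(0,'y'): n0:coor/t1/[-]
after 2 — deliver 0→2: n2:part/t1/[-]
after 3 — deliver 2→0: ·
after 4 — deliver 0→1: n1:part/t1/[-]
after 5 — deliver 1→0: ·
after 6 — deliver 0→3: n3:part/t1/[-]
after 7 — deliver 3→0: n0:coor/t1/[y]
after 8 — deliver 0→2: n2:part/t1/[y]
after 9 — propose(0,'w'): n0:coor/t2/[y]
after 10 — deliver 1→2: ·
after 11 — deliver 1→0: ·
after 12 — deliver 3→2: ·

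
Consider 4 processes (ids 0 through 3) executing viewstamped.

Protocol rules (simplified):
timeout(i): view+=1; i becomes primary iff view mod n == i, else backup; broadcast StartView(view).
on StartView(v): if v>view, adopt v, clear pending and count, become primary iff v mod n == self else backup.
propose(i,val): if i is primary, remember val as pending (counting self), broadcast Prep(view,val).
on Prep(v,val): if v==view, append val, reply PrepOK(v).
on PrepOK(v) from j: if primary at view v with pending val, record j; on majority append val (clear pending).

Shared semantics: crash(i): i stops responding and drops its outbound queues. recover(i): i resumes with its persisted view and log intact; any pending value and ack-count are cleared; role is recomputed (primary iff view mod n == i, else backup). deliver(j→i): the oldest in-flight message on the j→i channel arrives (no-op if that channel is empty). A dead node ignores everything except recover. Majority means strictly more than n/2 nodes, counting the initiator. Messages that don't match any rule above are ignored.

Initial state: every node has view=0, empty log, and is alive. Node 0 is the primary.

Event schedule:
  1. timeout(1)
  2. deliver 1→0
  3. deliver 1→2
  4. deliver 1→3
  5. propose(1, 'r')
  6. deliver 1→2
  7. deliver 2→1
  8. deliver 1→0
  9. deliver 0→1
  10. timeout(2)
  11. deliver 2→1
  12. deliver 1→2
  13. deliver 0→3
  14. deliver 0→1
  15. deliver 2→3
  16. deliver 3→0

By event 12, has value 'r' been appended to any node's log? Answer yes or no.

yes

1. timeout(1):  <1:prim v1 ->
2. deliver 1→0:  <0:back v1 ->
3. deliver 1→2:  <2:back v1 ->
4. deliver 1→3:  <3:back v1 ->
5. propose(1,'r'):  nop
6. deliver 1→2:  <2:back v1 r>
7. deliver 2→1:  nop
8. deliver 1→0:  <0:back v1 r>
9. deliver 0→1:  <1:prim v1 r>
10. timeout(2):  <2:prim v2 r>
11. deliver 2→1:  <1:back v2 r>
12. deliver 1→2:  nop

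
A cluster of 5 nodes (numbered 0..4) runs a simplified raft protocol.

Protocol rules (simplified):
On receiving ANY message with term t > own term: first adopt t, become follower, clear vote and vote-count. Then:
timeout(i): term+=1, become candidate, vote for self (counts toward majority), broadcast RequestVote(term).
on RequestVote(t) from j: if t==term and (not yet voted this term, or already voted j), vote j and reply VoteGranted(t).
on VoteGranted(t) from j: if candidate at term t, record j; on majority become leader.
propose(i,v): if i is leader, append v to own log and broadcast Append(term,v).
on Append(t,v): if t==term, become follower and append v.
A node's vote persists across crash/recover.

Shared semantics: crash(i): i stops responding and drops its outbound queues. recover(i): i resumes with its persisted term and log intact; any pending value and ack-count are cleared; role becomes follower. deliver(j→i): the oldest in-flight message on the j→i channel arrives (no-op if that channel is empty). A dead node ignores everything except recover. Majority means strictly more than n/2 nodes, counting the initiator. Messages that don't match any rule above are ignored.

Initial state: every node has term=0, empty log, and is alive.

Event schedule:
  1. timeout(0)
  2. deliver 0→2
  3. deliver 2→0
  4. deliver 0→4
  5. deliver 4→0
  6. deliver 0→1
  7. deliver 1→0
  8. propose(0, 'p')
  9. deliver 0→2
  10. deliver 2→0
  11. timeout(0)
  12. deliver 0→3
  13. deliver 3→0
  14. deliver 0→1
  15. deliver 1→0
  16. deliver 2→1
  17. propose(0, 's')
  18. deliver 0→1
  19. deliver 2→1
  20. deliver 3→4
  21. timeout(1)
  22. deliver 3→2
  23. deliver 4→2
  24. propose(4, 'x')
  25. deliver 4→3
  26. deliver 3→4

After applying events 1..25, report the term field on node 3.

after 1 — timeout(0): n0:cand/t1/[-]
after 2 — deliver 0→2: n2:foll/t1/[-]
after 3 — deliver 2→0: ·
after 4 — deliver 0→4: n4:foll/t1/[-]
after 5 — deliver 4→0: n0:lead/t1/[-]
after 6 — deliver 0→1: n1:foll/t1/[-]
after 7 — deliver 1→0: ·
after 8 — propose(0,'p'): n0:lead/t1/[p]
after 9 — deliver 0→2: n2:foll/t1/[p]
after 10 — deliver 2→0: ·
after 11 — timeout(0): n0:cand/t2/[p]
after 12 — deliver 0→3: n3:foll/t1/[-]
after 13 — deliver 3→0: ·
after 14 — deliver 0→1: n1:foll/t1/[p]
after 15 — deliver 1→0: ·
after 16 — deliver 2→1: ·
after 17 — propose(0,'s'): ·
after 18 — deliver 0→1: n1:foll/t2/[p]
after 19 — deliver 2→1: ·
after 20 — deliver 3→4: ·
after 21 — timeout(1): n1:cand/t3/[p]
after 22 — deliver 3→2: ·
after 23 — deliver 4→2: ·
after 24 — propose(4,'x'): ·
after 25 — deliver 4→3: ·

1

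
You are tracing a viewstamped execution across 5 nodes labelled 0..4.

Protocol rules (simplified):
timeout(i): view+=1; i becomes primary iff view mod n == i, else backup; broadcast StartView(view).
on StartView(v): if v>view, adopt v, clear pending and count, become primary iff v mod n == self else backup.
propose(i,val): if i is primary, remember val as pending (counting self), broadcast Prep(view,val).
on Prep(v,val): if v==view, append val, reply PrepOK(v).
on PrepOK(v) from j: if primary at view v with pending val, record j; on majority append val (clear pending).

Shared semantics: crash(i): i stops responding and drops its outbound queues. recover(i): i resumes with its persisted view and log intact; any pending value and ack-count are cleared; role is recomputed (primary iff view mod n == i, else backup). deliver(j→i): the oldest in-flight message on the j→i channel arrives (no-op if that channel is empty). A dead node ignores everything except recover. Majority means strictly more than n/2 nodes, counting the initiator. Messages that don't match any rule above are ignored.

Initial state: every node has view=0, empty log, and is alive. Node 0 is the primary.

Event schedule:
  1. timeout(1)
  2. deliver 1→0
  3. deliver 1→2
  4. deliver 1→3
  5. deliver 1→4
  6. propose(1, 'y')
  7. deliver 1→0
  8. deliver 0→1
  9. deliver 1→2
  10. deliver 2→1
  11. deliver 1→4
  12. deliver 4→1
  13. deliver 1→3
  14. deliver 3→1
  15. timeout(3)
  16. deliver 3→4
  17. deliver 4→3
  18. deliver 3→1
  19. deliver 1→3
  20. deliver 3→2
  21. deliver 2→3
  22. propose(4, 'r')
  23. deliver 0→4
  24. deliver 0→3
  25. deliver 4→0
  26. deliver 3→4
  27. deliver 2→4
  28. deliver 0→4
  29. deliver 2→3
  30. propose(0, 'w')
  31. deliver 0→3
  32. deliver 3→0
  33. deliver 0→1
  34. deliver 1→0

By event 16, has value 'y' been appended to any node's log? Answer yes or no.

yes

step 1 timeout(1): 1={prim,v=1,log=-}
step 2 deliver 1→0: 0={back,v=1,log=-}
step 3 deliver 1→2: 2={back,v=1,log=-}
step 4 deliver 1→3: 3={back,v=1,log=-}
step 5 deliver 1→4: 4={back,v=1,log=-}
step 6 propose(1,'y'): —
step 7 deliver 1→0: 0={back,v=1,log=y}
step 8 deliver 0→1: —
step 9 deliver 1→2: 2={back,v=1,log=y}
step 10 deliver 2→1: 1={prim,v=1,log=y}
step 11 deliver 1→4: 4={back,v=1,log=y}
step 12 deliver 4→1: —
step 13 deliver 1→3: 3={back,v=1,log=y}
step 14 deliver 3→1: —
step 15 timeout(3): 3={back,v=2,log=y}
step 16 deliver 3→4: 4={back,v=2,log=y}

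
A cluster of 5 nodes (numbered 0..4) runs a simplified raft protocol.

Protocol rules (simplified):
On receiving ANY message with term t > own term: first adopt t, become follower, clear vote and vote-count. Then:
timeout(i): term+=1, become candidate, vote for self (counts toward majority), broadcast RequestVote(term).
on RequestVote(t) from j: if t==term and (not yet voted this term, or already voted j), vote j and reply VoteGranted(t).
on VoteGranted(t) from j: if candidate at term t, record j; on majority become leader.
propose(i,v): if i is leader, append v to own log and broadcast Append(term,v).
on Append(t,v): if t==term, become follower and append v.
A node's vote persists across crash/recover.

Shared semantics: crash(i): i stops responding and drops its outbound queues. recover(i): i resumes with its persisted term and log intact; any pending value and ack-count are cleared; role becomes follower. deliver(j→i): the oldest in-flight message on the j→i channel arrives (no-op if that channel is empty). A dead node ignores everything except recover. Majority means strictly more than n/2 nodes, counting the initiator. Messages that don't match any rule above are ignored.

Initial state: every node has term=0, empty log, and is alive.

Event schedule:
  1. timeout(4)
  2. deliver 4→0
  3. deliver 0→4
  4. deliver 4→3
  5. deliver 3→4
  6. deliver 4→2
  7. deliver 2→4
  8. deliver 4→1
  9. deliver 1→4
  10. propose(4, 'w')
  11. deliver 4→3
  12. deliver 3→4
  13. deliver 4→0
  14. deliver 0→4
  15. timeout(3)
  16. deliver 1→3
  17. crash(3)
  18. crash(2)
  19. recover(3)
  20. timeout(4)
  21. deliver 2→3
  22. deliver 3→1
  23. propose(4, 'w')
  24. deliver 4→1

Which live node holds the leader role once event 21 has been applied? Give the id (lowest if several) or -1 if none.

[1] timeout(4) → N4(cand t1 [-])
[2] deliver 4→0 → N0(foll t1 [-])
[3] deliver 0→4 → ∅
[4] deliver 4→3 → N3(foll t1 [-])
[5] deliver 3→4 → N4(lead t1 [-])
[6] deliver 4→2 → N2(foll t1 [-])
[7] deliver 2→4 → ∅
[8] deliver 4→1 → N1(foll t1 [-])
[9] deliver 1→4 → ∅
[10] propose(4,'w') → N4(lead t1 [w])
[11] deliver 4→3 → N3(foll t1 [w])
[12] deliver 3→4 → ∅
[13] deliver 4→0 → N0(foll t1 [w])
[14] deliver 0→4 → ∅
[15] timeout(3) → N3(cand t2 [w])
[16] deliver 1→3 → ∅
[17] crash(3) → N3(✗cand t2 [w])
[18] crash(2) → N2(✗foll t1 [-])
[19] recover(3) → N3(foll t2 [w])
[20] timeout(4) → N4(cand t2 [w])
[21] deliver 2→3 → ∅

-1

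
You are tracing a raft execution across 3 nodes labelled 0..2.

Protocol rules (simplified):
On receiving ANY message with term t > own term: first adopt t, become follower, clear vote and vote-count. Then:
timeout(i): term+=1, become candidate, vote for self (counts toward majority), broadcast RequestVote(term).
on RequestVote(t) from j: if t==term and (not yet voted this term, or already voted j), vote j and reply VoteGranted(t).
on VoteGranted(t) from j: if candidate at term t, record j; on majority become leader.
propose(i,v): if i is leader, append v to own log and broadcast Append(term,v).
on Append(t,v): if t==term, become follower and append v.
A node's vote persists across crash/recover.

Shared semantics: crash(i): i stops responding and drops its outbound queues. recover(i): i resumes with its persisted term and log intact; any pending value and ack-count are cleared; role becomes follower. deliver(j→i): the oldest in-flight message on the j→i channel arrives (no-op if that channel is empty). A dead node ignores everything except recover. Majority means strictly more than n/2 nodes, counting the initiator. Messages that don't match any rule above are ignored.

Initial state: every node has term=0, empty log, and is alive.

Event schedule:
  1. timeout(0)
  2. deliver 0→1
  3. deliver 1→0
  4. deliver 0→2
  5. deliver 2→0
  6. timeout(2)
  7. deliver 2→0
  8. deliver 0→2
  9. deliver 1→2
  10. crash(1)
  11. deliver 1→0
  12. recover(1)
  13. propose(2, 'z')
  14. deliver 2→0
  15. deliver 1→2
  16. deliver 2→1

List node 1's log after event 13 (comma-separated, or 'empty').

e1 timeout(0): 0[cand,t=1,-]
e2 deliver 0→1: 1[foll,t=1,-]
e3 deliver 1→0: 0[lead,t=1,-]
e4 deliver 0→2: 2[foll,t=1,-]
e5 deliver 2→0: ·
e6 timeout(2): 2[cand,t=2,-]
e7 deliver 2→0: 0[foll,t=2,-]
e8 deliver 0→2: 2[lead,t=2,-]
e9 deliver 1→2: ·
e10 crash(1): 1[✗foll,t=1,-]
e11 deliver 1→0: ·
e12 recover(1): 1[foll,t=1,-]
e13 propose(2,'z'): 2[lead,t=2,z]

empty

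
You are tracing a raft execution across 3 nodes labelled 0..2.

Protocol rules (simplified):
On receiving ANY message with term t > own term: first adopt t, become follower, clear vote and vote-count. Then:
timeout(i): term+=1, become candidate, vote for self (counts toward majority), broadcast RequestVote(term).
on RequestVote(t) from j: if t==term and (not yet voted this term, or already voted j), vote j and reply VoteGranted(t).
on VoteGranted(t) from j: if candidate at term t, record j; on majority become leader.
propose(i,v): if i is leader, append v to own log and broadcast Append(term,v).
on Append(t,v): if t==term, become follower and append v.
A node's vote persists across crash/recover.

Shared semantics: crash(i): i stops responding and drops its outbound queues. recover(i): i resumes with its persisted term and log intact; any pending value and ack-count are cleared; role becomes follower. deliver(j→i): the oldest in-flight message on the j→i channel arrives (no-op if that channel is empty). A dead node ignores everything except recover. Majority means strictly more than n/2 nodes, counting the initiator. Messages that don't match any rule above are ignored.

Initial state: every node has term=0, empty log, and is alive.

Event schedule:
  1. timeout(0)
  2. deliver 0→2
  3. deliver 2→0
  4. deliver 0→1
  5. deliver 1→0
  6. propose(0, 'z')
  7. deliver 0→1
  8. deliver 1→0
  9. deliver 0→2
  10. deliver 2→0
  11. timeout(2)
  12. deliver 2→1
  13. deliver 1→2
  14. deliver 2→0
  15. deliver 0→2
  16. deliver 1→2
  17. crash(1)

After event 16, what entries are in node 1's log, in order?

z

1. timeout(0):  <0:cand t1 ->
2. deliver 0→2:  <2:foll t1 ->
3. deliver 2→0:  <0:lead t1 ->
4. deliver 0→1:  <1:foll t1 ->
5. deliver 1→0:  nop
6. propose(0,'z'):  <0:lead t1 z>
7. deliver 0→1:  <1:foll t1 z>
8. deliver 1→0:  nop
9. deliver 0→2:  <2:foll t1 z>
10. deliver 2→0:  nop
11. timeout(2):  <2:cand t2 z>
12. deliver 2→1:  <1:foll t2 z>
13. deliver 1→2:  <2:lead t2 z>
14. deliver 2→0:  <0:foll t2 z>
15. deliver 0→2:  nop
16. deliver 1→2:  nop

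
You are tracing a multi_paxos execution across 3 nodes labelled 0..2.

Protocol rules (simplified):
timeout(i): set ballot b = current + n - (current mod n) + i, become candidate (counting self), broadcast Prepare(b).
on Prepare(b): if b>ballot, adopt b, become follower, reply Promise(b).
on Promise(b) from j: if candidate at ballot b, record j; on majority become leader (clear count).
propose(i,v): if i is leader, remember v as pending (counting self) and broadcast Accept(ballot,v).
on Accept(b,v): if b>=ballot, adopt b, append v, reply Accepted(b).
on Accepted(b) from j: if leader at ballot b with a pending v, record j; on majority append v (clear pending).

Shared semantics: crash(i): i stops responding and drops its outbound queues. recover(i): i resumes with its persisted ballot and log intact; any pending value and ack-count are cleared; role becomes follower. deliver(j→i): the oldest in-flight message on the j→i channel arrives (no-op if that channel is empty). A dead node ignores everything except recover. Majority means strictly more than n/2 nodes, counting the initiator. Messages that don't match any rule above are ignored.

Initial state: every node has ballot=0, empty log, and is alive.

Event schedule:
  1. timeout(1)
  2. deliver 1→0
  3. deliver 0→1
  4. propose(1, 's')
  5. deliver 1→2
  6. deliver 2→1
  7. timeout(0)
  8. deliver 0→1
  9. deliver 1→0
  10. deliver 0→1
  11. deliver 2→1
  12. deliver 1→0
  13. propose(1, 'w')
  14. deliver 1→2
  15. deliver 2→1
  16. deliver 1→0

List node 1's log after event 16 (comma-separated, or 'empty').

empty

[1] timeout(1) → N1(cand b4 [-])
[2] deliver 1→0 → N0(foll b4 [-])
[3] deliver 0→1 → N1(lead b4 [-])
[4] propose(1,'s') → ∅
[5] deliver 1→2 → N2(foll b4 [-])
[6] deliver 2→1 → ∅
[7] timeout(0) → N0(cand b6 [-])
[8] deliver 0→1 → N1(foll b6 [-])
[9] deliver 1→0 → ∅
[10] deliver 0→1 → ∅
[11] deliver 2→1 → ∅
[12] deliver 1→0 → N0(lead b6 [-])
[13] propose(1,'w') → ∅
[14] deliver 1→2 → N2(foll b4 [s])
[15] deliver 2→1 → ∅
[16] deliver 1→0 → ∅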